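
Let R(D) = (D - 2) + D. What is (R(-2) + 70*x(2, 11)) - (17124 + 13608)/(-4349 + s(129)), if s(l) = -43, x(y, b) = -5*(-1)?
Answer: 128465/366 ≈ 351.00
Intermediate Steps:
R(D) = -2 + 2*D (R(D) = (-2 + D) + D = -2 + 2*D)
x(y, b) = 5
(R(-2) + 70*x(2, 11)) - (17124 + 13608)/(-4349 + s(129)) = ((-2 + 2*(-2)) + 70*5) - (17124 + 13608)/(-4349 - 43) = ((-2 - 4) + 350) - 30732/(-4392) = (-6 + 350) - 30732*(-1)/4392 = 344 - 1*(-2561/366) = 344 + 2561/366 = 128465/366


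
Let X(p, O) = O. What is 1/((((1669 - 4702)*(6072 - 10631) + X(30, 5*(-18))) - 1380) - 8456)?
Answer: 1/13817521 ≈ 7.2372e-8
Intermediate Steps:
1/((((1669 - 4702)*(6072 - 10631) + X(30, 5*(-18))) - 1380) - 8456) = 1/((((1669 - 4702)*(6072 - 10631) + 5*(-18)) - 1380) - 8456) = 1/(((-3033*(-4559) - 90) - 1380) - 8456) = 1/(((13827447 - 90) - 1380) - 8456) = 1/((13827357 - 1380) - 8456) = 1/(13825977 - 8456) = 1/13817521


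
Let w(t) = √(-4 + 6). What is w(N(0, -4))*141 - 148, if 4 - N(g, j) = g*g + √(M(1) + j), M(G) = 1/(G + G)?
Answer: -148 + 141*√2 ≈ 51.404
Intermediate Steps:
M(G) = 1/(2*G)
N(g, j) = 4 - g² - √(½ + j) (N(g, j) = 4 - (g*g + √((½)/1 + j)) = 4 - (g² + √((½)*1 + j)) = 4 - (g² + √(½ + j)) = 4 + (-g² - √(½ + j)) = 4 - g² - √(½ + j))
w(t) = √2
w(N(0, -4))*141 - 148 = √2*141 - 148 = 141*√2 - 148 = -148 + 141*√2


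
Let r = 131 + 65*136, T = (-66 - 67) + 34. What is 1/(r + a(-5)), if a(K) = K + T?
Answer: 1/8867 ≈ 0.00011278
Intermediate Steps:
T = -99 (T = -133 + 34 = -99)
a(K) = -99 + K (a(K) = K - 99 = -99 + K)
r = 8971 (r = 131 + 8840 = 8971)
1/(r + a(-5)) = 1/(8971 + (-99 - 5)) = 1/(8971 - 104) = 1/8867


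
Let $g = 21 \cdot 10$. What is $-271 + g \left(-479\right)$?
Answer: $-100861$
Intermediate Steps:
$g = 210$
$-271 + g \left(-479\right) = -271 + 210 \left(-479\right) = -271 - 100590 = -100861$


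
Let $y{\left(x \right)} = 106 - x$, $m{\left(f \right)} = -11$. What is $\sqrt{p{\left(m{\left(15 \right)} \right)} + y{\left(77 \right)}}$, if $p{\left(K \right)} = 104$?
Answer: $\sqrt{133} \approx 11.533$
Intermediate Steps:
$\sqrt{p{\left(m{\left(15 \right)} \right)} + y{\left(77 \right)}} = \sqrt{104 + \left(106 - 77\right)} = \sqrt{104 + 29} = \sqrt{133}$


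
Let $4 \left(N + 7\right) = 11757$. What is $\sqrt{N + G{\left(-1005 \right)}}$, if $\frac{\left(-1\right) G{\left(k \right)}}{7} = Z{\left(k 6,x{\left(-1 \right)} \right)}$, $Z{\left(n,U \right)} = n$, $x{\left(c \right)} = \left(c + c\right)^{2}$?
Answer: $\frac{\sqrt{180569}}{2} \approx 212.47$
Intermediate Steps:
$x{\left(c \right)} = 4 c^{2}$ ($x{\left(c \right)} = \left(2 c\right)^{2} = 4 c^{2}$)
$G{\left(k \right)} = - 42 k$ ($G{\left(k \right)} = - 7 k 6 = - 7 \cdot 6 k = - 42 k$)
$N = \frac{11729}{4}$ ($N = -7 + \frac{1}{4} \cdot 11757 = -7 + \frac{11757}{4} = \frac{11729}{4} \approx 2932.3$)
$\sqrt{N + G{\left(-1005 \right)}} = \sqrt{\frac{11729}{4} - -42210} = \sqrt{\frac{11729}{4} + 42210} = \sqrt{\frac{180569}{4}} = \frac{\sqrt{180569}}{2}$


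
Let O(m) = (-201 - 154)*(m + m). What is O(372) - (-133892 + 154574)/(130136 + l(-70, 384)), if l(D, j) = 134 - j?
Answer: -17152755501/64943 ≈ -2.6412e+5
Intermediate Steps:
O(m) = -710*m
O(372) - (-133892 + 154574)/(130136 + l(-70, 384)) = -710*372 - (-133892 + 154574)/(130136 + (134 - 1*384)) = -264120 - 20682/(130136 + (134 - 384)) = -264120 - 20682/(130136 - 250) = -264120 - 20682/129886 = -264120 - 1*10341/64943 = -264120 - 10341/64943 = -17152755501/64943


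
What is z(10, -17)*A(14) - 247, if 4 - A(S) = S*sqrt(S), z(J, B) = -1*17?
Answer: -315 + 238*sqrt(14) ≈ 575.51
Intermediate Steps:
z(J, B) = -17
A(S) = 4 - S**(3/2) (A(S) = 4 - S*sqrt(S) = 4 - S**(3/2))
z(10, -17)*A(14) - 247 = -17*(4 - 14**(3/2)) - 247 = -17*(4 - 14*sqrt(14)) - 247 = (-68 + 238*sqrt(14)) - 247 = -315 + 238*sqrt(14)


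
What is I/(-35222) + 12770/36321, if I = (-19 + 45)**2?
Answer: 212615972/639649131 ≈ 0.33239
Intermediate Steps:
I = 676 (I = 26**2 = 676)
I/(-35222) + 12770/36321 = 676/(-35222) + 12770/36321 = 676*(-1/35222) + 12770*(1/36321) = -338/17611 + 12770/36321 = 212615972/639649131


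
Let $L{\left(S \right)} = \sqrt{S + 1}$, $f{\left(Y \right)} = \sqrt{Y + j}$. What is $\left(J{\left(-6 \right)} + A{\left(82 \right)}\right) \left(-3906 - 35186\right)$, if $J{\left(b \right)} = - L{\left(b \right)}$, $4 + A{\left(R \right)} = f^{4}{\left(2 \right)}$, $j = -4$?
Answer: $39092 i \sqrt{5} \approx 87412.0 i$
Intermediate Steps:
$f{\left(Y \right)} = \sqrt{-4 + Y}$ ($f{\left(Y \right)} = \sqrt{Y - 4} = \sqrt{-4 + Y}$)
$A{\left(R \right)} = 0$ ($A{\left(R \right)} = -4 + \left(\sqrt{-4 + 2}\right)^{4} = -4 + \left(\sqrt{-2}\right)^{4} = -4 + \left(i \sqrt{2}\right)^{4} = -4 + 4 = 0$)
$L{\left(S \right)} = \sqrt{1 + S}$
$J{\left(b \right)} = - \sqrt{1 + b}$
$\left(J{\left(-6 \right)} + A{\left(82 \right)}\right) \left(-3906 - 35186\right) = \left(- \sqrt{1 - 6} + 0\right) \left(-3906 - 35186\right) = \left(- \sqrt{-5} + 0\right) \left(-39092\right) = \left(- i \sqrt{5} + 0\right) \left(-39092\right) = - i \sqrt{5} \left(-39092\right) = 39092 i \sqrt{5}$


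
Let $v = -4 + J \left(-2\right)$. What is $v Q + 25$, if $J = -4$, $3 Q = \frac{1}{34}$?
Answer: $\frac{1277}{51} \approx 25.039$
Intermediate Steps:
$Q = \frac{1}{102}$ ($Q = \frac{1}{3 \cdot 34} = \frac{1}{3} \cdot \frac{1}{34} = \frac{1}{102} \approx 0.0098039$)
$v = 4$ ($v = -4 - -8 = -4 + 8 = 4$)
$v Q + 25 = 4 \cdot \frac{1}{102} + 25 = \frac{2}{51} + 25 = \frac{1277}{51}$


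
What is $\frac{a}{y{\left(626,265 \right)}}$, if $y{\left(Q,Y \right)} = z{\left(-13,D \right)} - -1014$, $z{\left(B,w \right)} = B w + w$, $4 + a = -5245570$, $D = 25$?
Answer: $- \frac{2622787}{357} \approx -7346.7$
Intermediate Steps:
$a = -5245574$ ($a = -4 - 5245570 = -5245574$)
$z{\left(B,w \right)} = w + B w$
$y{\left(Q,Y \right)} = 714$ ($y{\left(Q,Y \right)} = 25 \left(1 - 13\right) - -1014 = 25 \left(-12\right) + 1014 = -300 + 1014 = 714$)
$\frac{a}{y{\left(626,265 \right)}} = - \frac{5245574}{714} = \left(-5245574\right) \frac{1}{714} = - \frac{2622787}{357}$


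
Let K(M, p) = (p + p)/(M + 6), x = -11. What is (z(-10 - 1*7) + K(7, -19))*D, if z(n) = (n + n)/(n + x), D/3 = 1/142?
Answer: -933/25844 ≈ -0.036101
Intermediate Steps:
K(M, p) = 2*p/(6 + M) (K(M, p) = (2*p)/(6 + M) = 2*p/(6 + M))
D = 3/142 ≈ 0.021127
z(n) = 2*n/(-11 + n) (z(n) = (n + n)/(n - 11) = (2*n)/(-11 + n) = 2*n/(-11 + n))
(z(-10 - 1*7) + K(7, -19))*D = (2*(-10 - 1*7)/(-11 + (-10 - 1*7)) + 2*(-19)/(6 + 7))*(3/142) = (2*(-10 - 7)/(-11 + (-10 - 7)) + 2*(-19)/13)*(3/142) = (2*(-17)/(-11 - 17) + 2*(-19)*(1/13))*(3/142) = (2*(-17)/(-28) - 38/13)*(3/142) = (2*(-17)*(-1/28) - 38/13)*(3/142) = (17/14 - 38/13)*(3/142) = -311/182*3/142 = -933/25844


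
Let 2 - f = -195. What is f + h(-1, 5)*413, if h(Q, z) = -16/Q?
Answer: 6805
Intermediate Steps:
f = 197 (f = 2 - 1*(-195) = 2 + 195 = 197)
f + h(-1, 5)*413 = 197 - 16/(-1)*413 = 197 - 16*(-1)*413 = 197 + 16*413 = 197 + 6608 = 6805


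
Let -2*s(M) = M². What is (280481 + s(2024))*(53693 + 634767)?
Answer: -1217064407220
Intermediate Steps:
s(M) = -M²/2
(280481 + s(2024))*(53693 + 634767) = (280481 - ½*2024²)*(53693 + 634767) = (280481 - ½*4096576)*688460 = (280481 - 2048288)*688460 = -1767807*688460 = -1217064407220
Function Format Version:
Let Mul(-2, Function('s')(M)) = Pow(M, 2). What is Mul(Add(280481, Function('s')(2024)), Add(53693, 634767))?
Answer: -1217064407220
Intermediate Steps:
Function('s')(M) = Mul(Rational(-1, 2), Pow(M, 2))
Mul(Add(280481, Function('s')(2024)), Add(53693, 634767)) = Mul(Add(280481, Mul(Rational(-1, 2), Pow(2024, 2))), Add(53693, 634767)) = Mul(Add(280481, Mul(Rational(-1, 2), 4096576)), 688460) = Mul(Add(280481, -2048288), 688460) = Mul(-1767807, 688460) = -1217064407220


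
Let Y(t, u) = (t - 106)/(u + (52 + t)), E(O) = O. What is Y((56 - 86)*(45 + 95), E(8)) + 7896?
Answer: 16346873/2070 ≈ 7897.0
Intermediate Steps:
Y(t, u) = (-106 + t)/(52 + t + u)
Y((56 - 86)*(45 + 95), E(8)) + 7896 = (-106 + (56 - 86)*(45 + 95))/(52 + (56 - 86)*(45 + 95) + 8) + 7896 = (-106 - 30*140)/(52 - 30*140 + 8) + 7896 = (-106 - 4200)/(52 - 4200 + 8) + 7896 = -4306/(-4140) + 7896 = -1/4140*(-4306) + 7896 = 2153/2070 + 7896 = 16346873/2070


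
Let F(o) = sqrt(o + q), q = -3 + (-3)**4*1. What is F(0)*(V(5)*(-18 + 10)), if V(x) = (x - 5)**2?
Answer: 0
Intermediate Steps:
V(x) = (-5 + x)**2
q = 78 (q = -3 + 81*1 = -3 + 81 = 78)
F(o) = sqrt(78 + o) (F(o) = sqrt(o + 78) = sqrt(78 + o))
F(0)*(V(5)*(-18 + 10)) = sqrt(78 + 0)*((-5 + 5)**2*(-18 + 10)) = sqrt(78)*(0**2*(-8)) = sqrt(78)*(0*(-8)) = sqrt(78)*0 = 0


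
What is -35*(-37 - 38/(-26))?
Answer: 16170/13 ≈ 1243.8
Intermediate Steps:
-35*(-37 - 38/(-26)) = -35*(-37 - 38*(-1/26)) = -35*(-37 + 19/13) = -35*(-462/13) = 16170/13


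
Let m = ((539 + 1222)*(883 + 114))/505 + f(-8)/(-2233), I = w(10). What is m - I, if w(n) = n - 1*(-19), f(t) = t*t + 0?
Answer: 3887781456/1127665 ≈ 3447.6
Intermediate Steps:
f(t) = t**2 (f(t) = t**2 + 0 = t**2)
w(n) = 19 + n (w(n) = n + 19 = 19 + n)
I = 29 (I = 19 + 10 = 29)
m = 3920483741/1127665 (m = ((539 + 1222)*(883 + 114))/505 + (-8)**2/(-2233) = (1761*997)*(1/505) + 64*(-1/2233) = 1755717*(1/505) - 64/2233 = 1755717/505 - 64/2233 = 3920483741/1127665 ≈ 3476.6)
m - I = 3920483741/1127665 - 1*29 = 3920483741/1127665 - 29 = 3887781456/1127665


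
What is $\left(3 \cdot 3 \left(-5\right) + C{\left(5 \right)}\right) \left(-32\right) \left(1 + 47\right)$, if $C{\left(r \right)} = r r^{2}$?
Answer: $-122880$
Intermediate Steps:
$C{\left(r \right)} = r^{3}$
$\left(3 \cdot 3 \left(-5\right) + C{\left(5 \right)}\right) \left(-32\right) \left(1 + 47\right) = \left(3 \cdot 3 \left(-5\right) + 5^{3}\right) \left(-32\right) \left(1 + 47\right) = \left(3 \left(-15\right) + 125\right) \left(-32\right) 48 = \left(-45 + 125\right) \left(-32\right) 48 = 80 \left(-32\right) 48 = \left(-2560\right) 48 = -122880$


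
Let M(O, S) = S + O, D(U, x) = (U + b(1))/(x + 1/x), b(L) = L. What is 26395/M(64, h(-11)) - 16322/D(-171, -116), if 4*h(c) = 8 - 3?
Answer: -952505993/88740 ≈ -10734.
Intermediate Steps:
h(c) = 5/4 (h(c) = (8 - 3)/4 = (¼)*5 = 5/4)
D(U, x) = (1 + U)/(x + 1/x) (D(U, x) = (U + 1)/(x + 1/x) = (1 + U)/(x + 1/x))
M(O, S) = O + S
26395/M(64, h(-11)) - 16322/D(-171, -116) = 26395/(64 + 5/4) - 16322*(-(1 + (-116)²)/(116*(1 - 171))) = 26395/(261/4) - 16322/((-116*(-170)/(1 + 13456))) = 26395*(4/261) - 16322/((-116*(-170)/13457)) = 105580/261 - 16322/((-116*1/13457*(-170))) = 105580/261 - 16322/19720/13457 = 105580/261 - 16322*13457/19720 = 105580/261 - 109822577/9860 = -952505993/88740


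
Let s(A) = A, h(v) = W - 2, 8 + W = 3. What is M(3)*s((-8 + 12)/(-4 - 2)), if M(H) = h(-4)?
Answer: 14/3 ≈ 4.6667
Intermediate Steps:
W = -5 (W = -8 + 3 = -5)
h(v) = -7 (h(v) = -5 - 2 = -7)
M(H) = -7
M(3)*s((-8 + 12)/(-4 - 2)) = -7*(-8 + 12)/(-4 - 2) = -28/(-6) = -28*(-1)/6 = -7*(-⅔) = 14/3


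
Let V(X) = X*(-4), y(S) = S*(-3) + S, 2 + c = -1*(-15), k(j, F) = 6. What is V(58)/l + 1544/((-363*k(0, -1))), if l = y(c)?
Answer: 116288/14157 ≈ 8.2142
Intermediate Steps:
c = 13 (c = -2 - 1*(-15) = -2 + 15 = 13)
y(S) = -2*S (y(S) = -3*S + S = -2*S)
l = -26 (l = -2*13 = -26)
V(X) = -4*X
V(58)/l + 1544/((-363*k(0, -1))) = -4*58/(-26) + 1544/((-363*6)) = -232*(-1/26) + 1544/(-2178) = 116/13 + 1544*(-1/2178) = 116/13 - 772/1089 = 116288/14157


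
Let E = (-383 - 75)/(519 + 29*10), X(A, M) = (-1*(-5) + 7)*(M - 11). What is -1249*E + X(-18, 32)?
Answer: 775910/809 ≈ 959.10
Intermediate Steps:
X(A, M) = -132 + 12*M (X(A, M) = (5 + 7)*(-11 + M) = 12*(-11 + M) = -132 + 12*M)
E = -458/809 (E = -458/(519 + 290) = -458/809 ≈ -0.56613)
-1249*E + X(-18, 32) = -1249*(-458/809) + (-132 + 12*32) = 572042/809 + (-132 + 384) = 572042/809 + 252 = 775910/809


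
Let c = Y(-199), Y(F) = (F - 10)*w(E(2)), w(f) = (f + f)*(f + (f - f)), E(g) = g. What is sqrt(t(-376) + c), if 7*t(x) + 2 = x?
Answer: I*sqrt(1726) ≈ 41.545*I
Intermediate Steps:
t(x) = -2/7 + x/7
w(f) = 2*f**2 (w(f) = (2*f)*(f + 0) = (2*f)*f = 2*f**2)
Y(F) = -80 + 8*F (Y(F) = (F - 10)*(2*2**2) = (-10 + F)*(2*4) = (-10 + F)*8 = -80 + 8*F)
c = -1672 (c = -80 + 8*(-199) = -80 - 1592 = -1672)
sqrt(t(-376) + c) = sqrt((-2/7 + (1/7)*(-376)) - 1672) = sqrt((-2/7 - 376/7) - 1672) = sqrt(-54 - 1672) = sqrt(-1726) = I*sqrt(1726)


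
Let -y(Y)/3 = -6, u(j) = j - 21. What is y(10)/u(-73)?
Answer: -9/47 ≈ -0.19149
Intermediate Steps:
u(j) = -21 + j
y(Y) = 18 (y(Y) = -3*(-6) = 18)
y(10)/u(-73) = 18/(-21 - 73) = 18/(-94) = 18*(-1/94) = -9/47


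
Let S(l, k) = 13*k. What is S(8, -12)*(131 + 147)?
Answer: -43368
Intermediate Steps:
S(8, -12)*(131 + 147) = (13*(-12))*(131 + 147) = -156*278 = -43368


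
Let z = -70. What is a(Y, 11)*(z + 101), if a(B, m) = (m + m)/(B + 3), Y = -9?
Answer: -341/3 ≈ -113.67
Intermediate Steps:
a(B, m) = 2*m/(3 + B) (a(B, m) = (2*m)/(3 + B) = 2*m/(3 + B))
a(Y, 11)*(z + 101) = (2*11/(3 - 9))*(-70 + 101) = (2*11/(-6))*31 = (2*11*(-⅙))*31 = -11/3*31 = -341/3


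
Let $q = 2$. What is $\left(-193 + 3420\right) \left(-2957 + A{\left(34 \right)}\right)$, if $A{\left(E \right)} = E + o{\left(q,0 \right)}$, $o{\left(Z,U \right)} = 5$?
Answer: $-9416386$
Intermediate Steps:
$A{\left(E \right)} = 5 + E$ ($A{\left(E \right)} = E + 5 = 5 + E$)
$\left(-193 + 3420\right) \left(-2957 + A{\left(34 \right)}\right) = \left(-193 + 3420\right) \left(-2957 + \left(5 + 34\right)\right) = 3227 \left(-2957 + 39\right) = 3227 \left(-2918\right) = -9416386$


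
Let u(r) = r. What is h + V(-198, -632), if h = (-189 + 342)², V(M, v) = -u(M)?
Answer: 23607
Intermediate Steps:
V(M, v) = -M
h = 23409 (h = 153² = 23409)
h + V(-198, -632) = 23409 - 1*(-198) = 23409 + 198 = 23607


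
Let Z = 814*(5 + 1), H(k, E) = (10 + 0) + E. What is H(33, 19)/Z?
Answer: 29/4884 ≈ 0.0059378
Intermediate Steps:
H(k, E) = 10 + E
Z = 4884 (Z = 814*6 = 4884)
H(33, 19)/Z = (10 + 19)/4884 = 29*(1/4884) = 29/4884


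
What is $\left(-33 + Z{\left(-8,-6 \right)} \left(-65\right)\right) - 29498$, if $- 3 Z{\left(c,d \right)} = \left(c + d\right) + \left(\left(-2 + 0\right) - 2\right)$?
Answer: $-29921$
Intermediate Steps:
$Z{\left(c,d \right)} = \frac{4}{3} - \frac{c}{3} - \frac{d}{3}$ ($Z{\left(c,d \right)} = - \frac{\left(c + d\right) + \left(\left(-2 + 0\right) - 2\right)}{3} = - \frac{\left(c + d\right) - 4}{3} = - \frac{-4 + c + d}{3} = \frac{4}{3} - \frac{c}{3} - \frac{d}{3}$)
$\left(-33 + Z{\left(-8,-6 \right)} \left(-65\right)\right) - 29498 = \left(-33 + \left(\frac{4}{3} - - \frac{8}{3} - -2\right) \left(-65\right)\right) - 29498 = \left(-33 + \left(\frac{4}{3} + \frac{8}{3} + 2\right) \left(-65\right)\right) - 29498 = \left(-33 + 6 \left(-65\right)\right) - 29498 = \left(-33 - 390\right) - 29498 = -423 - 29498 = -29921$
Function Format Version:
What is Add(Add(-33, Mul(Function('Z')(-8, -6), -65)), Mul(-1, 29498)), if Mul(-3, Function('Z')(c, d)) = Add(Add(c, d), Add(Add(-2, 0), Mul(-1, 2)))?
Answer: -29921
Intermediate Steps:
Function('Z')(c, d) = Add(Rational(4, 3), Mul(Rational(-1, 3), c), Mul(Rational(-1, 3), d)) (Function('Z')(c, d) = Mul(Rational(-1, 3), Add(Add(c, d), Add(Add(-2, 0), Mul(-1, 2)))) = Mul(Rational(-1, 3), Add(Add(c, d), Add(-2, -2))) = Mul(Rational(-1, 3), Add(Add(c, d), -4)) = Mul(Rational(-1, 3), Add(-4, c, d)) = Add(Rational(4, 3), Mul(Rational(-1, 3), c), Mul(Rational(-1, 3), d)))
Add(Add(-33, Mul(Function('Z')(-8, -6), -65)), Mul(-1, 29498)) = Add(Add(-33, Mul(Add(Rational(4, 3), Mul(Rational(-1, 3), -8), Mul(Rational(-1, 3), -6)), -65)), Mul(-1, 29498)) = Add(Add(-33, Mul(Add(Rational(4, 3), Rational(8, 3), 2), -65)), -29498) = Add(Add(-33, Mul(6, -65)), -29498) = Add(Add(-33, -390), -29498) = Add(-423, -29498) = -29921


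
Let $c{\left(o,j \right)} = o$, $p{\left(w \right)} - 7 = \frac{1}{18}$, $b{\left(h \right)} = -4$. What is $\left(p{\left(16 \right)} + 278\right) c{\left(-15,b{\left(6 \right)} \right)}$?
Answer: $- \frac{25655}{6} \approx -4275.8$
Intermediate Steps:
$p{\left(w \right)} = \frac{127}{18}$ ($p{\left(w \right)} = 7 + \frac{1}{18} = \frac{127}{18}$)
$\left(p{\left(16 \right)} + 278\right) c{\left(-15,b{\left(6 \right)} \right)} = \left(\frac{127}{18} + 278\right) \left(-15\right) = \frac{5131}{18} \left(-15\right) = - \frac{25655}{6}$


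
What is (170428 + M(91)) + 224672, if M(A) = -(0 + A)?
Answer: 395009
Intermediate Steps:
M(A) = -A
(170428 + M(91)) + 224672 = (170428 - 1*91) + 224672 = (170428 - 91) + 224672 = 170337 + 224672 = 395009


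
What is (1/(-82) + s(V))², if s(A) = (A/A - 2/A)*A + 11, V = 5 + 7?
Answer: 2961841/6724 ≈ 440.49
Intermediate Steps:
V = 12
s(A) = 11 + A*(1 - 2/A) (s(A) = (1 - 2/A)*A + 11 = A*(1 - 2/A) + 11 = 11 + A*(1 - 2/A))
(1/(-82) + s(V))² = (1/(-82) + (9 + 12))² = (-1/82 + 21)² = (1721/82)² = 2961841/6724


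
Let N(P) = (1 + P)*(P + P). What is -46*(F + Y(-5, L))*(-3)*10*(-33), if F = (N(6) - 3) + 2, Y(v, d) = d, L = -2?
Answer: -3688740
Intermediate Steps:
N(P) = 2*P*(1 + P) (N(P) = (1 + P)*(2*P) = 2*P*(1 + P))
F = 83 (F = (2*6*(1 + 6) - 3) + 2 = (2*6*7 - 3) + 2 = (84 - 3) + 2 = 81 + 2 = 83)
-46*(F + Y(-5, L))*(-3)*10*(-33) = -46*(83 - 2)*(-3)*10*(-33) = -46*81*(-3)*10*(-33) = -(-11178)*10*(-33) = -46*(-2430)*(-33) = 111780*(-33) = -3688740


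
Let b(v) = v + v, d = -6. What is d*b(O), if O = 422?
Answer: -5064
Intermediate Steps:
b(v) = 2*v
d*b(O) = -12*422 = -6*844 = -5064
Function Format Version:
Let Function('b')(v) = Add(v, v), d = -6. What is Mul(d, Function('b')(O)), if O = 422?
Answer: -5064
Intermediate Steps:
Function('b')(v) = Mul(2, v)
Mul(d, Function('b')(O)) = Mul(-6, Mul(2, 422)) = Mul(-6, 844) = -5064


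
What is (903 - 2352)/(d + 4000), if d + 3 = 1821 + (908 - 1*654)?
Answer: -21/88 ≈ -0.23864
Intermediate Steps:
d = 2072 (d = -3 + (1821 + (908 - 1*654)) = -3 + (1821 + (908 - 654)) = -3 + (1821 + 254) = -3 + 2075 = 2072)
(903 - 2352)/(d + 4000) = (903 - 2352)/(2072 + 4000) = -1449/6072 = -1449*1/6072 = -21/88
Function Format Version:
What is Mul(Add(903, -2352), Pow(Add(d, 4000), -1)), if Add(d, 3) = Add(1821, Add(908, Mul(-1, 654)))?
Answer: Rational(-21, 88) ≈ -0.23864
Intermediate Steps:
d = 2072 (d = Add(-3, Add(1821, Add(908, Mul(-1, 654)))) = Add(-3, Add(1821, Add(908, -654))) = Add(-3, Add(1821, 254)) = Add(-3, 2075) = 2072)
Mul(Add(903, -2352), Pow(Add(d, 4000), -1)) = Mul(Add(903, -2352), Pow(Add(2072, 4000), -1)) = Mul(-1449, Pow(6072, -1)) = Mul(-1449, Rational(1, 6072)) = Rational(-21, 88)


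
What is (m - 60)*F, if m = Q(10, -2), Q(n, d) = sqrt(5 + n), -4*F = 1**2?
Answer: 15 - sqrt(15)/4 ≈ 14.032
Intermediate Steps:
F = -1/4 (F = -1/4*1**2 = -1/4*1 = -1/4 ≈ -0.25000)
m = sqrt(15) (m = sqrt(5 + 10) = sqrt(15) ≈ 3.8730)
(m - 60)*F = (sqrt(15) - 60)*(-1/4) = (-60 + sqrt(15))*(-1/4) = 15 - sqrt(15)/4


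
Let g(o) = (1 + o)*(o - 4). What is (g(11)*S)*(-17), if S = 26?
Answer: -37128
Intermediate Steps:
g(o) = (1 + o)*(-4 + o)
(g(11)*S)*(-17) = ((-4 + 11² - 3*11)*26)*(-17) = ((-4 + 121 - 33)*26)*(-17) = (84*26)*(-17) = 2184*(-17) = -37128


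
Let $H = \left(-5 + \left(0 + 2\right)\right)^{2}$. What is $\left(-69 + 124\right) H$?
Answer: $495$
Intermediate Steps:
$H = 9$ ($H = \left(-5 + 2\right)^{2} = \left(-3\right)^{2} = 9$)
$\left(-69 + 124\right) H = \left(-69 + 124\right) 9 = 55 \cdot 9 = 495$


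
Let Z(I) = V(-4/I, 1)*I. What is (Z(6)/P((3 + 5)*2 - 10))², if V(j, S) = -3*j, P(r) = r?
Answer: 4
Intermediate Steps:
Z(I) = 12 (Z(I) = (-(-12)/I)*I = (12/I)*I = 12)
(Z(6)/P((3 + 5)*2 - 10))² = (12/((3 + 5)*2 - 10))² = (12/(8*2 - 10))² = (12/(16 - 10))² = (12/6)² = (12*(⅙))² = 2² = 4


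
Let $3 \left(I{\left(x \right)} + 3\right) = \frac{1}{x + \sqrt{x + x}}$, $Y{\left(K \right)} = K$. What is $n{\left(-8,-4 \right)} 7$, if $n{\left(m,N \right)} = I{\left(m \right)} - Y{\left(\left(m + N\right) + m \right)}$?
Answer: $\frac{3563}{30} - \frac{7 i}{60} \approx 118.77 - 0.11667 i$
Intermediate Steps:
$I{\left(x \right)} = -3 + \frac{1}{3 \left(x + \sqrt{2} \sqrt{x}\right)}$ ($I{\left(x \right)} = -3 + \frac{1}{3 \left(x + \sqrt{x + x}\right)} = -3 + \frac{1}{3 \left(x + \sqrt{2 x}\right)} = -3 + \frac{1}{3 \left(x + \sqrt{2} \sqrt{x}\right)}$)
$n{\left(m,N \right)} = - N - 2 m + \frac{\frac{1}{3} - 3 m - 3 \sqrt{2} \sqrt{m}}{m + \sqrt{2} \sqrt{m}}$ ($n{\left(m,N \right)} = \frac{\frac{1}{3} - 3 m - 3 \sqrt{2} \sqrt{m}}{m + \sqrt{2} \sqrt{m}} - \left(\left(m + N\right) + m\right) = \frac{\frac{1}{3} - 3 m - 3 \sqrt{2} \sqrt{m}}{m + \sqrt{2} \sqrt{m}} - \left(\left(N + m\right) + m\right) = \frac{\frac{1}{3} - 3 m - 3 \sqrt{2} \sqrt{m}}{m + \sqrt{2} \sqrt{m}} - \left(N + 2 m\right) = - N - 2 m + \frac{\frac{1}{3} - 3 m - 3 \sqrt{2} \sqrt{m}}{m + \sqrt{2} \sqrt{m}}$)
$n{\left(-8,-4 \right)} 7 = \frac{\frac{1}{3} - -24 - \left(-4 + 2 \left(-8\right)\right) \left(-8 + \sqrt{2} \sqrt{-8}\right) - 3 \sqrt{2} \sqrt{-8}}{-8 + \sqrt{2} \sqrt{-8}} \cdot 7 = \frac{\frac{1}{3} + 24 - \left(-4 - 16\right) \left(-8 + \sqrt{2} \cdot 2 i \sqrt{2}\right) - 3 \sqrt{2} \cdot 2 i \sqrt{2}}{-8 + \sqrt{2} \cdot 2 i \sqrt{2}} \cdot 7 = \frac{\frac{1}{3} + 24 - - 20 \left(-8 + 4 i\right) - 12 i}{-8 + 4 i} 7 = \frac{-8 - 4 i}{80} \left(\frac{1}{3} + 24 - \left(160 - 80 i\right) - 12 i\right) 7 = \frac{-8 - 4 i}{80} \left(- \frac{407}{3} + 68 i\right) 7 = \frac{\left(-8 - 4 i\right) \left(- \frac{407}{3} + 68 i\right)}{80} \cdot 7 = \frac{7 \left(-8 - 4 i\right) \left(- \frac{407}{3} + 68 i\right)}{80}$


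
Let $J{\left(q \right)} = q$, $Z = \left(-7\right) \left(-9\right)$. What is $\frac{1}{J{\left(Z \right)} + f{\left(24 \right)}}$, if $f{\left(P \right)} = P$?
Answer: $\frac{1}{87} \approx 0.011494$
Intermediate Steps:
$Z = 63$
$\frac{1}{J{\left(Z \right)} + f{\left(24 \right)}} = \frac{1}{63 + 24} = \frac{1}{87}$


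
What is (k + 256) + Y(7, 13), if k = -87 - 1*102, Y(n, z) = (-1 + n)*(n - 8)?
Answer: 61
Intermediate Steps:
Y(n, z) = (-1 + n)*(-8 + n)
k = -189 (k = -87 - 102 = -189)
(k + 256) + Y(7, 13) = (-189 + 256) + (8 + 7² - 9*7) = 67 + (8 + 49 - 63) = 67 - 6 = 61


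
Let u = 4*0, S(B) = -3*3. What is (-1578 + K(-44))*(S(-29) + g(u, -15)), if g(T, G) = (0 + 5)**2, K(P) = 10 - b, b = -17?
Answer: -24816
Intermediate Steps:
K(P) = 27 (K(P) = 10 - 1*(-17) = 10 + 17 = 27)
S(B) = -9
u = 0
g(T, G) = 25 (g(T, G) = 5**2 = 25)
(-1578 + K(-44))*(S(-29) + g(u, -15)) = (-1578 + 27)*(-9 + 25) = -1551*16 = -24816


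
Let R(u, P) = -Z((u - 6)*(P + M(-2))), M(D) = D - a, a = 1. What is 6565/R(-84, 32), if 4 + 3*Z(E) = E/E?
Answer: 6565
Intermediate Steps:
M(D) = -1 + D (M(D) = D - 1*1 = D - 1 = -1 + D)
Z(E) = -1 (Z(E) = -4/3 + (E/E)/3 = -4/3 + (1/3)*1 = -4/3 + 1/3 = -1)
R(u, P) = 1 (R(u, P) = -1*(-1) = 1)
6565/R(-84, 32) = 6565/1 = 6565*1 = 6565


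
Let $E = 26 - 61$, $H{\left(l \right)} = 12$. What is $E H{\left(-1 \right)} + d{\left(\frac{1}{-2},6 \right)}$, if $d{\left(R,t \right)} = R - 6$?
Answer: $- \frac{853}{2} \approx -426.5$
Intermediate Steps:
$E = -35$ ($E = 26 - 61 = -35$)
$d{\left(R,t \right)} = -6 + R$ ($d{\left(R,t \right)} = R - 6 = -6 + R$)
$E H{\left(-1 \right)} + d{\left(\frac{1}{-2},6 \right)} = \left(-35\right) 12 - \left(6 - \frac{1}{-2}\right) = -420 - \frac{13}{2} = - \frac{853}{2}$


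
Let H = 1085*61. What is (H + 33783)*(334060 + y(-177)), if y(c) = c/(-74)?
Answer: 1235635320128/37 ≈ 3.3396e+10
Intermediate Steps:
y(c) = -c/74 (y(c) = c*(-1/74) = -c/74)
H = 66185
(H + 33783)*(334060 + y(-177)) = (66185 + 33783)*(334060 - 1/74*(-177)) = 99968*(334060 + 177/74) = 99968*(24720617/74) = 1235635320128/37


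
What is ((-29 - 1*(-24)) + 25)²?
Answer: 400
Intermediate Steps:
((-29 - 1*(-24)) + 25)² = ((-29 + 24) + 25)² = (-5 + 25)² = 20² = 400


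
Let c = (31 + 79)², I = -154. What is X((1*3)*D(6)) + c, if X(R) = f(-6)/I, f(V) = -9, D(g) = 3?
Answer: 1863409/154 ≈ 12100.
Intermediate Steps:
c = 12100 (c = 110² = 12100)
X(R) = 9/154 (X(R) = -9/(-154) = -9*(-1/154) = 9/154)
X((1*3)*D(6)) + c = 9/154 + 12100 = 1863409/154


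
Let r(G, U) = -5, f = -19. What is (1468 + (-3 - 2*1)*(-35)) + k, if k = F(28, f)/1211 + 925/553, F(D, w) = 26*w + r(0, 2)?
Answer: 157304771/95669 ≈ 1644.3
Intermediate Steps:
F(D, w) = -5 + 26*w (F(D, w) = 26*w - 5 = -5 + 26*w)
k = 120604/95669 (k = (-5 + 26*(-19))/1211 + 925/553 = (-5 - 494)*(1/1211) + 925*(1/553) = -499*1/1211 + 925/553 = -499/1211 + 925/553 = 120604/95669 ≈ 1.2606)
(1468 + (-3 - 2*1)*(-35)) + k = (1468 + (-3 - 2*1)*(-35)) + 120604/95669 = (1468 + (-3 - 2)*(-35)) + 120604/95669 = (1468 - 5*(-35)) + 120604/95669 = (1468 + 175) + 120604/95669 = 1643 + 120604/95669 = 157304771/95669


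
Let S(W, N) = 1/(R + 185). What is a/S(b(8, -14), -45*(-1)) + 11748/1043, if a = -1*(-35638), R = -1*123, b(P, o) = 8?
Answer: 2304578656/1043 ≈ 2.2096e+6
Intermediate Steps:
R = -123
S(W, N) = 1/62 (S(W, N) = 1/(-123 + 185) = 1/62)
a = 35638
a/S(b(8, -14), -45*(-1)) + 11748/1043 = 35638/(1/62) + 11748/1043 = 35638*62 + 11748*(1/1043) = 2209556 + 11748/1043 = 2304578656/1043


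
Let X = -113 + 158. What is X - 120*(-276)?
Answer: 33165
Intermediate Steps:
X = 45
X - 120*(-276) = 45 - 120*(-276) = 45 + 33120 = 33165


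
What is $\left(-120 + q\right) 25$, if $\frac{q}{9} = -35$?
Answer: $-10875$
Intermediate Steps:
$q = -315$ ($q = 9 \left(-35\right) = -315$)
$\left(-120 + q\right) 25 = \left(-120 - 315\right) 25 = \left(-435\right) 25 = -10875$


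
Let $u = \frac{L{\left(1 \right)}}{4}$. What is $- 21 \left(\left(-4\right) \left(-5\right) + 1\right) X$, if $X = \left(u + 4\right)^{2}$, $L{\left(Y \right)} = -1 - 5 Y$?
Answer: $- \frac{11025}{4} \approx -2756.3$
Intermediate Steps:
$u = - \frac{3}{2}$ ($u = \frac{-1 - 5}{4} = \left(-1 - 5\right) \frac{1}{4} = \left(-6\right) \frac{1}{4} = - \frac{3}{2} \approx -1.5$)
$X = \frac{25}{4}$ ($X = \left(- \frac{3}{2} + 4\right)^{2} = \left(\frac{5}{2}\right)^{2} = \frac{25}{4} \approx 6.25$)
$- 21 \left(\left(-4\right) \left(-5\right) + 1\right) X = - 21 \left(\left(-4\right) \left(-5\right) + 1\right) \frac{25}{4} = - 21 \left(20 + 1\right) \frac{25}{4} = \left(-21\right) 21 \cdot \frac{25}{4} = \left(-441\right) \frac{25}{4} = - \frac{11025}{4}$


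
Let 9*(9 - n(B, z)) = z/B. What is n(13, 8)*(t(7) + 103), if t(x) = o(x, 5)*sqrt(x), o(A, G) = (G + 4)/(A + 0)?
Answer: 107635/117 + 1045*sqrt(7)/91 ≈ 950.34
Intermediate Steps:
o(A, G) = (4 + G)/A
n(B, z) = 9 - z/(9*B)
t(x) = 9/sqrt(x) (t(x) = ((4 + 5)/x)*sqrt(x) = (9/x)*sqrt(x) = 9/sqrt(x))
n(13, 8)*(t(7) + 103) = (9 - 1/9*8/13)*(9/sqrt(7) + 103) = (9 - 1/9*8*1/13)*(9*(sqrt(7)/7) + 103) = (9 - 8/117)*(9*sqrt(7)/7 + 103) = 1045*(103 + 9*sqrt(7)/7)/117 = 107635/117 + 1045*sqrt(7)/91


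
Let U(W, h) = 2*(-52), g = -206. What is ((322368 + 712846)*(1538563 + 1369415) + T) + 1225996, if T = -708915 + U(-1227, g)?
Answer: 3010380054269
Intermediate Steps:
U(W, h) = -104
T = -709019 (T = -708915 - 104 = -709019)
((322368 + 712846)*(1538563 + 1369415) + T) + 1225996 = ((322368 + 712846)*(1538563 + 1369415) - 709019) + 1225996 = (1035214*2907978 - 709019) + 1225996 = (3010379537292 - 709019) + 1225996 = 3010378828273 + 1225996 = 3010380054269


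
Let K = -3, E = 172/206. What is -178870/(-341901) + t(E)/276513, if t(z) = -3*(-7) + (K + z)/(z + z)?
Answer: 2836086038603/5420297416212 ≈ 0.52323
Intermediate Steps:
E = 86/103 (E = 172*(1/206) = 86/103 ≈ 0.83495)
t(z) = 21 + (-3 + z)/(2*z) (t(z) = -3*(-7) + (-3 + z)/(z + z) = 21 + (-3 + z)/((2*z)) = 21 + (-3 + z)*(1/(2*z)) = 21 + (-3 + z)/(2*z))
-178870/(-341901) + t(E)/276513 = -178870/(-341901) + ((-3 + 43*(86/103))/(2*(86/103)))/276513 = -178870*(-1/341901) + ((½)*(103/86)*(-3 + 3698/103))*(1/276513) = 178870/341901 + ((½)*(103/86)*(3389/103))*(1/276513) = 178870/341901 + (3389/172)*(1/276513) = 178870/341901 + 3389/47560236 = 2836086038603/5420297416212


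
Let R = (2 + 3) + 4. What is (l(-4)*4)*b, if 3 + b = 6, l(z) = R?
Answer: 108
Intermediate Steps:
R = 9 (R = 5 + 4 = 9)
l(z) = 9
b = 3 (b = -3 + 6 = 3)
(l(-4)*4)*b = (9*4)*3 = 36*3 = 108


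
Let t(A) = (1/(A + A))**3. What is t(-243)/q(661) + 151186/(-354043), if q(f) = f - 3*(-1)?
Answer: -11523607671219067/26985650990277312 ≈ -0.42703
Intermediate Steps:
q(f) = 3 + f (q(f) = f + 3 = 3 + f)
t(A) = 1/(8*A**3) (t(A) = (1/(2*A))**3 = 1/(8*A**3))
t(-243)/q(661) + 151186/(-354043) = ((1/8)/(-243)**3)/(3 + 661) + 151186/(-354043) = ((1/8)*(-1/14348907))/664 + 151186*(-1/354043) = -1/114791256*1/664 - 151186/354043 = -1/76221393984 - 151186/354043 = -11523607671219067/26985650990277312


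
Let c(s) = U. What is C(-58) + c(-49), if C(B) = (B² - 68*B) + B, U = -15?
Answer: 7235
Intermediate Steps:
c(s) = -15
C(B) = B² - 67*B
C(-58) + c(-49) = -58*(-67 - 58) - 15 = -58*(-125) - 15 = 7250 - 15 = 7235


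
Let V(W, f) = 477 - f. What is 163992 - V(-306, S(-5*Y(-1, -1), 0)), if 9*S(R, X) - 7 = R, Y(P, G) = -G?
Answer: 1471637/9 ≈ 1.6352e+5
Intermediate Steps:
S(R, X) = 7/9 + R/9
163992 - V(-306, S(-5*Y(-1, -1), 0)) = 163992 - (477 - (7/9 + (-(-5)*(-1))/9)) = 163992 - (477 - (7/9 + (-5*1)/9)) = 163992 - (477 - (7/9 + (⅑)*(-5))) = 163992 - (477 - (7/9 - 5/9)) = 163992 - (477 - 1*2/9) = 163992 - (477 - 2/9) = 163992 - 1*4291/9 = 163992 - 4291/9 = 1471637/9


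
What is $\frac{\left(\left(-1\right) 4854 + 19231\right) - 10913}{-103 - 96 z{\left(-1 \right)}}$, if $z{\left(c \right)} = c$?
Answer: $- \frac{3464}{7} \approx -494.86$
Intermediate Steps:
$\frac{\left(\left(-1\right) 4854 + 19231\right) - 10913}{-103 - 96 z{\left(-1 \right)}} = \frac{\left(\left(-1\right) 4854 + 19231\right) - 10913}{-103 - -96} = \frac{\left(-4854 + 19231\right) - 10913}{-103 + 96} = \frac{14377 - 10913}{-7} = 3464 \left(- \frac{1}{7}\right) = - \frac{3464}{7}$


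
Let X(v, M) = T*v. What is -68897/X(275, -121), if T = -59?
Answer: 68897/16225 ≈ 4.2463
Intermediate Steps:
X(v, M) = -59*v
-68897/X(275, -121) = -68897/((-59*275)) = -68897/(-16225) = -68897*(-1/16225) = 68897/16225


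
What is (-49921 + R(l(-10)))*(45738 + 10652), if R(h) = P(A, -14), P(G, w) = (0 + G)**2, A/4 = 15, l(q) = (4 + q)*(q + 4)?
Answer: -2612041190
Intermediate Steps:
l(q) = (4 + q)**2 (l(q) = (4 + q)*(4 + q) = (4 + q)**2)
A = 60 (A = 4*15 = 60)
P(G, w) = G**2
R(h) = 3600 (R(h) = 60**2 = 3600)
(-49921 + R(l(-10)))*(45738 + 10652) = (-49921 + 3600)*(45738 + 10652) = -46321*56390 = -2612041190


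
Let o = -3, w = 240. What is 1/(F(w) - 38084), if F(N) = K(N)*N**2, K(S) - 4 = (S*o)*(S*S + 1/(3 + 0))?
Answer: -1/2388800831684 ≈ -4.1862e-13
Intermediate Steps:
K(S) = 4 - 3*S*(1/3 + S**2) (K(S) = 4 + (S*(-3))*(S*S + 1/(3 + 0)) = 4 + (-3*S)*(S**2 + 1/3) = 4 + (-3*S)*(1/3 + S**2) = 4 - 3*S*(1/3 + S**2))
F(N) = N**2*(4 - N - 3*N**3) (F(N) = (4 - N - 3*N**3)*N**2 = N**2*(4 - N - 3*N**3))
1/(F(w) - 38084) = 1/(240**2*(4 - 1*240 - 3*240**3) - 38084) = 1/(57600*(4 - 240 - 3*13824000) - 38084) = 1/(57600*(4 - 240 - 41472000) - 38084) = 1/(57600*(-41472236) - 38084) = 1/(-2388800793600 - 38084) = 1/(-2388800831684) = -1/2388800831684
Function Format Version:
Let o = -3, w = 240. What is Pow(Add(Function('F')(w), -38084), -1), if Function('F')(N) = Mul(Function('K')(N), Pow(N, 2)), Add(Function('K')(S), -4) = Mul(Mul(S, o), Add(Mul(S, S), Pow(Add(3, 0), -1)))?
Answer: Rational(-1, 2388800831684) ≈ -4.1862e-13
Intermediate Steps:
Function('K')(S) = Add(4, Mul(-3, S, Add(Rational(1, 3), Pow(S, 2)))) (Function('K')(S) = Add(4, Mul(Mul(S, -3), Add(Mul(S, S), Pow(Add(3, 0), -1)))) = Add(4, Mul(Mul(-3, S), Add(Pow(S, 2), Pow(3, -1)))) = Add(4, Mul(Mul(-3, S), Add(Pow(S, 2), Rational(1, 3)))) = Add(4, Mul(Mul(-3, S), Add(Rational(1, 3), Pow(S, 2)))) = Add(4, Mul(-3, S, Add(Rational(1, 3), Pow(S, 2)))))
Function('F')(N) = Mul(Pow(N, 2), Add(4, Mul(-1, N), Mul(-3, Pow(N, 3)))) (Function('F')(N) = Mul(Add(4, Mul(-1, N), Mul(-3, Pow(N, 3))), Pow(N, 2)) = Mul(Pow(N, 2), Add(4, Mul(-1, N), Mul(-3, Pow(N, 3)))))
Pow(Add(Function('F')(w), -38084), -1) = Pow(Add(Mul(Pow(240, 2), Add(4, Mul(-1, 240), Mul(-3, Pow(240, 3)))), -38084), -1) = Pow(Add(Mul(57600, Add(4, -240, Mul(-3, 13824000))), -38084), -1) = Pow(Add(Mul(57600, Add(4, -240, -41472000)), -38084), -1) = Pow(Add(Mul(57600, -41472236), -38084), -1) = Pow(Add(-2388800793600, -38084), -1) = Pow(-2388800831684, -1) = Rational(-1, 2388800831684)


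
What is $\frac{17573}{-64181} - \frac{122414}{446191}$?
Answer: $- \frac{15697567377}{28636984571} \approx -0.54816$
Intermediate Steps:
$\frac{17573}{-64181} - \frac{122414}{446191} = 17573 \left(- \frac{1}{64181}\right) - \frac{122414}{446191} = - \frac{17573}{64181} - \frac{122414}{446191} = - \frac{15697567377}{28636984571}$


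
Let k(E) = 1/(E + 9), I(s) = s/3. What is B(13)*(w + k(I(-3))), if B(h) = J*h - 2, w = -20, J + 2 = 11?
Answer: -18285/8 ≈ -2285.6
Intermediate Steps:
J = 9 (J = -2 + 11 = 9)
I(s) = s/3 (I(s) = s*(⅓) = s/3)
k(E) = 1/(9 + E)
B(h) = -2 + 9*h (B(h) = 9*h - 2 = -2 + 9*h)
B(13)*(w + k(I(-3))) = (-2 + 9*13)*(-20 + 1/(9 + (⅓)*(-3))) = (-2 + 117)*(-20 + 1/(9 - 1)) = 115*(-20 + 1/8) = 115*(-20 + ⅛) = 115*(-159/8) = -18285/8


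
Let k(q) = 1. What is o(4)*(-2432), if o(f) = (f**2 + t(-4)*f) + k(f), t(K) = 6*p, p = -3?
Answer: 133760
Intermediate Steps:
t(K) = -18 (t(K) = 6*(-3) = -18)
o(f) = 1 + f**2 - 18*f (o(f) = (f**2 - 18*f) + 1 = 1 + f**2 - 18*f)
o(4)*(-2432) = (1 + 4**2 - 18*4)*(-2432) = (1 + 16 - 72)*(-2432) = -55*(-2432) = 133760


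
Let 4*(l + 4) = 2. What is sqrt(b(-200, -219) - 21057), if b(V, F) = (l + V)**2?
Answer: sqrt(81421)/2 ≈ 142.67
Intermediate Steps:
l = -7/2 (l = -4 + (1/4)*2 = -4 + 1/2 = -7/2 ≈ -3.5000)
b(V, F) = (-7/2 + V)**2
sqrt(b(-200, -219) - 21057) = sqrt((-7 + 2*(-200))**2/4 - 21057) = sqrt((-7 - 400)**2/4 - 21057) = sqrt((1/4)*(-407)**2 - 21057) = sqrt((1/4)*165649 - 21057) = sqrt(165649/4 - 21057) = sqrt(81421/4) = sqrt(81421)/2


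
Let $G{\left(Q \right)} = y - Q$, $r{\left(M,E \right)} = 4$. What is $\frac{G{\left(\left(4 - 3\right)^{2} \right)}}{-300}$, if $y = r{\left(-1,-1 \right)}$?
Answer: $- \frac{1}{100} \approx -0.01$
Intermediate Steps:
$y = 4$
$G{\left(Q \right)} = 4 - Q$
$\frac{G{\left(\left(4 - 3\right)^{2} \right)}}{-300} = \frac{4 - \left(4 - 3\right)^{2}}{-300} = \left(4 - 1^{2}\right) \left(- \frac{1}{300}\right) = \left(4 - 1\right) \left(- \frac{1}{300}\right) = 3 \left(- \frac{1}{300}\right) = - \frac{1}{100}$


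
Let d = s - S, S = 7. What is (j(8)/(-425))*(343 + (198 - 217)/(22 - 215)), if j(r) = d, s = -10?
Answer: 66218/4825 ≈ 13.724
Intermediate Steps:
d = -17 (d = -10 - 1*7 = -10 - 7 = -17)
j(r) = -17
(j(8)/(-425))*(343 + (198 - 217)/(22 - 215)) = (-17/(-425))*(343 + (198 - 217)/(22 - 215)) = (-17*(-1/425))*(343 - 19/(-193)) = (343 - 19*(-1/193))/25 = (343 + 19/193)/25 = (1/25)*(66218/193) = 66218/4825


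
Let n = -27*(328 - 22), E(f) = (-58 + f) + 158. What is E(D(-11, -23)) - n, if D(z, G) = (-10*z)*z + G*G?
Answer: 7681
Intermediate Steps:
D(z, G) = G**2 - 10*z**2 (D(z, G) = -10*z**2 + G**2 = G**2 - 10*z**2)
E(f) = 100 + f
n = -8262 (n = -27*306 = -8262)
E(D(-11, -23)) - n = (100 + ((-23)**2 - 10*(-11)**2)) - 1*(-8262) = (100 + (529 - 10*121)) + 8262 = (100 + (529 - 1210)) + 8262 = (100 - 681) + 8262 = -581 + 8262 = 7681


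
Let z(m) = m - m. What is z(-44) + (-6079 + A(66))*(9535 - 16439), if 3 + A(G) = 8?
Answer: 41934896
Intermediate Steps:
A(G) = 5 (A(G) = -3 + 8 = 5)
z(m) = 0
z(-44) + (-6079 + A(66))*(9535 - 16439) = 0 + (-6079 + 5)*(9535 - 16439) = 0 - 6074*(-6904) = 0 + 41934896 = 41934896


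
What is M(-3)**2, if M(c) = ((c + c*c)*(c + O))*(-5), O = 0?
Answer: 8100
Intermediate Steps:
M(c) = -5*c*(c + c**2) (M(c) = ((c + c*c)*(c + 0))*(-5) = ((c + c**2)*c)*(-5) = (c*(c + c**2))*(-5) = -5*c*(c + c**2))
M(-3)**2 = (-5*(-3)**2*(1 - 3))**2 = (-5*9*(-2))**2 = 90**2 = 8100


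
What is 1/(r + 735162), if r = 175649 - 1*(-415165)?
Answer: 1/1325976 ≈ 7.5416e-7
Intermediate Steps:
r = 590814 (r = 175649 + 415165 = 590814)
1/(r + 735162) = 1/(590814 + 735162) = 1/1325976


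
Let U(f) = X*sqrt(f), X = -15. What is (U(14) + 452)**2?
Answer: 207454 - 13560*sqrt(14) ≈ 1.5672e+5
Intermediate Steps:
U(f) = -15*sqrt(f)
(U(14) + 452)**2 = (-15*sqrt(14) + 452)**2 = (452 - 15*sqrt(14))**2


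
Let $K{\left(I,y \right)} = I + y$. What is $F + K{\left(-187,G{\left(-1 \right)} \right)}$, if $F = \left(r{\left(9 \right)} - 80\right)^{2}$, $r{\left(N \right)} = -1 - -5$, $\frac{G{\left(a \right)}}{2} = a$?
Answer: $5587$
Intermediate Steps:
$G{\left(a \right)} = 2 a$
$r{\left(N \right)} = 4$ ($r{\left(N \right)} = -1 + 5 = 4$)
$F = 5776$ ($F = \left(4 - 80\right)^{2} = \left(-76\right)^{2} = 5776$)
$F + K{\left(-187,G{\left(-1 \right)} \right)} = 5776 + \left(-187 + 2 \left(-1\right)\right) = 5776 - 189 = 5587$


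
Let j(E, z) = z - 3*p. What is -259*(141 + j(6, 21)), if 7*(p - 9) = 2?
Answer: -34743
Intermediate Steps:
p = 65/7 (p = 9 + (⅐)*2 = 9 + 2/7 = 65/7 ≈ 9.2857)
j(E, z) = -195/7 + z (j(E, z) = z - 3*65/7 = z - 195/7 = -195/7 + z)
-259*(141 + j(6, 21)) = -259*(141 + (-195/7 + 21)) = -259*(141 - 48/7) = -259*939/7 = -34743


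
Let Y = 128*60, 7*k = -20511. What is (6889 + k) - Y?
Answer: -26048/7 ≈ -3721.1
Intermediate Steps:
k = -20511/7 (k = (1/7)*(-20511) = -20511/7 ≈ -2930.1)
Y = 7680
(6889 + k) - Y = (6889 - 20511/7) - 1*7680 = 27712/7 - 7680 = -26048/7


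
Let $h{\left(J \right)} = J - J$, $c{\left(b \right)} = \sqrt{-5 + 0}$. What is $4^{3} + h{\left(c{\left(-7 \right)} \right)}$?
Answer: $64$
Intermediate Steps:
$c{\left(b \right)} = i \sqrt{5}$ ($c{\left(b \right)} = \sqrt{-5} = i \sqrt{5}$)
$h{\left(J \right)} = 0$
$4^{3} + h{\left(c{\left(-7 \right)} \right)} = 4^{3} + 0 = 64 + 0 = 64$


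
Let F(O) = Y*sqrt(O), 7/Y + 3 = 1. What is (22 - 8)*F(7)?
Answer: -49*sqrt(7) ≈ -129.64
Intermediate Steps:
Y = -7/2 (Y = 7/(-3 + 1) = 7/(-2) = 7*(-1/2) = -7/2 ≈ -3.5000)
F(O) = -7*sqrt(O)/2
(22 - 8)*F(7) = (22 - 8)*(-7*sqrt(7)/2) = 14*(-7*sqrt(7)/2) = -49*sqrt(7)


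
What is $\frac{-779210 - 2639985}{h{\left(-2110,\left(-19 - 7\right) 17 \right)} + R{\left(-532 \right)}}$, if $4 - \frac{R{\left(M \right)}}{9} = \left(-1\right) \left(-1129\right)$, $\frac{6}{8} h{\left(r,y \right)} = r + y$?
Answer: $\frac{10257585}{40583} \approx 252.76$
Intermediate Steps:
$h{\left(r,y \right)} = \frac{4 r}{3} + \frac{4 y}{3}$ ($h{\left(r,y \right)} = \frac{4 \left(r + y\right)}{3} = \frac{4 r}{3} + \frac{4 y}{3}$)
$R{\left(M \right)} = -10125$ ($R{\left(M \right)} = 36 - 9 \left(\left(-1\right) \left(-1129\right)\right) = 36 - 10161 = -10125$)
$\frac{-779210 - 2639985}{h{\left(-2110,\left(-19 - 7\right) 17 \right)} + R{\left(-532 \right)}} = \frac{-779210 - 2639985}{\left(\frac{4}{3} \left(-2110\right) + \frac{4 \left(-19 - 7\right) 17}{3}\right) - 10125} = - \frac{3419195}{\left(- \frac{8440}{3} + \frac{4 \left(\left(-26\right) 17\right)}{3}\right) - 10125} = - \frac{3419195}{\left(- \frac{8440}{3} + \frac{4}{3} \left(-442\right)\right) - 10125} = - \frac{3419195}{\left(- \frac{8440}{3} - \frac{1768}{3}\right) - 10125} = - \frac{3419195}{- \frac{10208}{3} - 10125} = - \frac{3419195}{- \frac{40583}{3}} = \left(-3419195\right) \left(- \frac{3}{40583}\right) = \frac{10257585}{40583}$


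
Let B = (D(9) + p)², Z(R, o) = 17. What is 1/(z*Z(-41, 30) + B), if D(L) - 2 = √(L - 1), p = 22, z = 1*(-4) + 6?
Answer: 103/60582 - 8*√2/30291 ≈ 0.0013267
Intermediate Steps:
z = 2 (z = -4 + 6 = 2)
D(L) = 2 + √(-1 + L) (D(L) = 2 + √(L - 1) = 2 + √(-1 + L))
B = (24 + 2*√2)² (B = ((2 + √(-1 + 9)) + 22)² = ((2 + √8) + 22)² = ((2 + 2*√2) + 22)² = (24 + 2*√2)² ≈ 719.76)
1/(z*Z(-41, 30) + B) = 1/(2*17 + (584 + 96*√2)) = 1/(34 + (584 + 96*√2)) = 1/(618 + 96*√2)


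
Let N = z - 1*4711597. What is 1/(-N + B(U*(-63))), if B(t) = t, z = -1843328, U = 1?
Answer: 1/6554862 ≈ 1.5256e-7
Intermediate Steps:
N = -6554925 (N = -1843328 - 1*4711597 = -1843328 - 4711597 = -6554925)
1/(-N + B(U*(-63))) = 1/(-1*(-6554925) + 1*(-63)) = 1/(6554925 - 63) = 1/6554862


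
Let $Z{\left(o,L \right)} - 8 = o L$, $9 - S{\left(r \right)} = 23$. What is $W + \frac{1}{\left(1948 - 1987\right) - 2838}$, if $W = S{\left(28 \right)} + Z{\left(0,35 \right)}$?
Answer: $- \frac{17263}{2877} \approx -6.0004$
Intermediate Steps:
$S{\left(r \right)} = -14$ ($S{\left(r \right)} = 9 - 23 = -14$)
$Z{\left(o,L \right)} = 8 + L o$ ($Z{\left(o,L \right)} = 8 + o L = 8 + L o$)
$W = -6$ ($W = -14 + \left(8 + 35 \cdot 0\right) = -14 + \left(8 + 0\right) = -14 + 8 = -6$)
$W + \frac{1}{\left(1948 - 1987\right) - 2838} = -6 + \frac{1}{\left(1948 - 1987\right) - 2838} = -6 + \frac{1}{-39 - 2838} = -6 + \frac{1}{-2877} = -6 - \frac{1}{2877} = - \frac{17263}{2877}$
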